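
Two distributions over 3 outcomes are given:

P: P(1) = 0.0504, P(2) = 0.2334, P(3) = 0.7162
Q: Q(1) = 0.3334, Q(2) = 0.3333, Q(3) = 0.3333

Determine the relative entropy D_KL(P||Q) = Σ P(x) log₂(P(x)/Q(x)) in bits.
0.5330 bits

D_KL(P||Q) = Σ P(x) log₂(P(x)/Q(x))

Computing term by term:
  P(1)·log₂(P(1)/Q(1)) = 0.0504·log₂(0.0504/0.3334) = -0.13738
  P(2)·log₂(P(2)/Q(2)) = 0.2334·log₂(0.2334/0.3333) = -0.11997
  P(3)·log₂(P(3)/Q(3)) = 0.7162·log₂(0.7162/0.3333) = 0.79036

D_KL(P||Q) = -0.13738 - 0.11997 + 0.79036 = 0.53301 ≈ 0.5330 bits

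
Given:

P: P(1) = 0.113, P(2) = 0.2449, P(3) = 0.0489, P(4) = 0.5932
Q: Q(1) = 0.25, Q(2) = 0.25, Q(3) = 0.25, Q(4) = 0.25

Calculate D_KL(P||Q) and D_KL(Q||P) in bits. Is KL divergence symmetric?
D_KL(P||Q) = 0.4876 bits, D_KL(Q||P) = 0.5707 bits. No, KL divergence is not symmetric.

D_KL(P||Q) = Σ P(x) log₂(P(x)/Q(x))

Computing term by term:
  P(1)·log₂(P(1)/Q(1)) = 0.113·log₂(0.113/0.25) = -0.12945
  P(2)·log₂(P(2)/Q(2)) = 0.2449·log₂(0.2449/0.25) = -0.00728
  P(3)·log₂(P(3)/Q(3)) = 0.0489·log₂(0.0489/0.25) = -0.11511
  P(4)·log₂(P(4)/Q(4)) = 0.5932·log₂(0.5932/0.25) = 0.73948

D_KL(P||Q) = -0.12945 - 0.00728 - 0.11511 + 0.73948 = 0.48764 ≈ 0.4876 bits

D_KL(Q||P) = Σ Q(x) log₂(Q(x)/P(x))

Computing term by term:
  Q(1)·log₂(Q(1)/P(1)) = 0.25·log₂(0.25/0.113) = 0.28640
  Q(2)·log₂(Q(2)/P(2)) = 0.25·log₂(0.25/0.2449) = 0.00743
  Q(3)·log₂(Q(3)/P(3)) = 0.25·log₂(0.25/0.0489) = 0.58851
  Q(4)·log₂(Q(4)/P(4)) = 0.25·log₂(0.25/0.5932) = -0.31165

D_KL(Q||P) = 0.28640 + 0.00743 + 0.58851 - 0.31165 = 0.57069 ≈ 0.5707 bits

These are NOT equal (difference: 0.0831 bits). KL divergence is asymmetric: D_KL(P||Q) ≠ D_KL(Q||P) in general.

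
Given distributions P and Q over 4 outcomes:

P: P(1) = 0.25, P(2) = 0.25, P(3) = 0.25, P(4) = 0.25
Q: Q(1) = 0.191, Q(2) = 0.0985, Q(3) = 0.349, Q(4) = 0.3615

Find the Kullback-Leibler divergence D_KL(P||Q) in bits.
0.1797 bits

D_KL(P||Q) = Σ P(x) log₂(P(x)/Q(x))

Computing term by term:
  P(1)·log₂(P(1)/Q(1)) = 0.25·log₂(0.25/0.191) = 0.09709
  P(2)·log₂(P(2)/Q(2)) = 0.25·log₂(0.25/0.0985) = 0.33593
  P(3)·log₂(P(3)/Q(3)) = 0.25·log₂(0.25/0.349) = -0.12032
  P(4)·log₂(P(4)/Q(4)) = 0.25·log₂(0.25/0.3615) = -0.13302

D_KL(P||Q) = 0.09709 + 0.33593 - 0.12032 - 0.13302 = 0.17968 ≈ 0.1797 bits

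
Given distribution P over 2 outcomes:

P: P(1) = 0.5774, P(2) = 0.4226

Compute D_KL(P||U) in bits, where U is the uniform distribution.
0.0174 bits

U(i) = 1/2 for all i

D_KL(P||U) = Σ P(x) log₂(P(x) / (1/2))
           = Σ P(x) log₂(P(x)) + log₂(2)
           = log₂(2) - H(P)

H(P) = -Σ P(x) log₂(P(x)):
  -P(1)·log₂(P(1)) = -(0.5774)·log₂(0.5774) = 0.45751
  -P(2)·log₂(P(2)) = -(0.4226)·log₂(0.4226) = 0.52514
H(P) = 0.45751 + 0.52514 = 0.98265 bits

log₂(2) = 1.00000 bits

D_KL(P||U) = 1.00000 - 0.98265 = 0.01735 ≈ 0.0174 bits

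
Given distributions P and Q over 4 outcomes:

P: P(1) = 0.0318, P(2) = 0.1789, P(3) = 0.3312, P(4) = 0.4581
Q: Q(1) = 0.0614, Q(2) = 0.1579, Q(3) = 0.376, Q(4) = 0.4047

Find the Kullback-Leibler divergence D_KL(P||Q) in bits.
0.0233 bits

D_KL(P||Q) = Σ P(x) log₂(P(x)/Q(x))

Computing term by term:
  P(1)·log₂(P(1)/Q(1)) = 0.0318·log₂(0.0318/0.0614) = -0.03018
  P(2)·log₂(P(2)/Q(2)) = 0.1789·log₂(0.1789/0.1579) = 0.03223
  P(3)·log₂(P(3)/Q(3)) = 0.3312·log₂(0.3312/0.376) = -0.06062
  P(4)·log₂(P(4)/Q(4)) = 0.4581·log₂(0.4581/0.4047) = 0.08191

D_KL(P||Q) = -0.03018 + 0.03223 - 0.06062 + 0.08191 = 0.02334 ≈ 0.0233 bits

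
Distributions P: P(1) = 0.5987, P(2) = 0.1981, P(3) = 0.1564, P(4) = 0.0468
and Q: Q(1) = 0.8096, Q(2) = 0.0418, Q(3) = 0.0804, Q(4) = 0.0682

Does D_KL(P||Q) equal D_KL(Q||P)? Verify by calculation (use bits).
D_KL(P||Q) = 0.3087 bits, D_KL(Q||P) = 0.2185 bits. No — D_KL(P||Q) ≠ D_KL(Q||P) for this pair.

D_KL(P||Q) = Σ P(x) log₂(P(x)/Q(x))

Computing term by term:
  P(1)·log₂(P(1)/Q(1)) = 0.5987·log₂(0.5987/0.8096) = -0.26066
  P(2)·log₂(P(2)/Q(2)) = 0.1981·log₂(0.1981/0.0418) = 0.44467
  P(3)·log₂(P(3)/Q(3)) = 0.1564·log₂(0.1564/0.0804) = 0.15014
  P(4)·log₂(P(4)/Q(4)) = 0.0468·log₂(0.0468/0.0682) = -0.02542

D_KL(P||Q) = -0.26066 + 0.44467 + 0.15014 - 0.02542 = 0.30873 ≈ 0.3087 bits

D_KL(Q||P) = Σ Q(x) log₂(Q(x)/P(x))

Computing term by term:
  Q(1)·log₂(Q(1)/P(1)) = 0.8096·log₂(0.8096/0.5987) = 0.35248
  Q(2)·log₂(Q(2)/P(2)) = 0.0418·log₂(0.0418/0.1981) = -0.09383
  Q(3)·log₂(Q(3)/P(3)) = 0.0804·log₂(0.0804/0.1564) = -0.07718
  Q(4)·log₂(Q(4)/P(4)) = 0.0682·log₂(0.0682/0.0468) = 0.03705

D_KL(Q||P) = 0.35248 - 0.09383 - 0.07718 + 0.03705 = 0.21852 ≈ 0.2185 bits

These are NOT equal (difference: 0.0902 bits). KL divergence is asymmetric: D_KL(P||Q) ≠ D_KL(Q||P) in general.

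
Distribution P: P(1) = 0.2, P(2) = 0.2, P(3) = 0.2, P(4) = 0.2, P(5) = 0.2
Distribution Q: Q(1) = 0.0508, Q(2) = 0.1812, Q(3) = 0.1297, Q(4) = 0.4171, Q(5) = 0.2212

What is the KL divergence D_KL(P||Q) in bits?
0.3077 bits

D_KL(P||Q) = Σ P(x) log₂(P(x)/Q(x))

Computing term by term:
  P(1)·log₂(P(1)/Q(1)) = 0.2·log₂(0.2/0.0508) = 0.39542
  P(2)·log₂(P(2)/Q(2)) = 0.2·log₂(0.2/0.1812) = 0.02848
  P(3)·log₂(P(3)/Q(3)) = 0.2·log₂(0.2/0.1297) = 0.12496
  P(4)·log₂(P(4)/Q(4)) = 0.2·log₂(0.2/0.4171) = -0.21208
  P(5)·log₂(P(5)/Q(5)) = 0.2·log₂(0.2/0.2212) = -0.02907

D_KL(P||Q) = 0.39542 + 0.02848 + 0.12496 - 0.21208 - 0.02907 = 0.30771 ≈ 0.3077 bits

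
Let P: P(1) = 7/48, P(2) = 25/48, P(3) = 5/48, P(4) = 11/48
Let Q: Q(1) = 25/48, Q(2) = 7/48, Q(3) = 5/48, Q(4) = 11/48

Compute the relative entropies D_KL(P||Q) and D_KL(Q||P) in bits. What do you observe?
D_KL(P||Q) = 0.6887 bits, D_KL(Q||P) = 0.6887 bits. The two directions give the same value here, because Q is a self-inverse relabeling of P; in general KL divergence is asymmetric.

D_KL(P||Q) = Σ P(x) log₂(P(x)/Q(x))

Computing term by term:
  P(1)·log₂(P(1)/Q(1)) = (7/48)·log₂((7/48)/(25/48)) = -0.26782
  P(2)·log₂(P(2)/Q(2)) = (25/48)·log₂((25/48)/(7/48)) = 0.95651
  P(3)·log₂(P(3)/Q(3)) = (5/48)·log₂((5/48)/(5/48)) = 0.00000
  P(4)·log₂(P(4)/Q(4)) = (11/48)·log₂((11/48)/(11/48)) = 0.00000

D_KL(P||Q) = -0.26782 + 0.95651 + 0.00000 + 0.00000 = 0.68869 ≈ 0.6887 bits

D_KL(Q||P) = Σ Q(x) log₂(Q(x)/P(x))

Computing term by term:
  Q(1)·log₂(Q(1)/P(1)) = (25/48)·log₂((25/48)/(7/48)) = 0.95651
  Q(2)·log₂(Q(2)/P(2)) = (7/48)·log₂((7/48)/(25/48)) = -0.26782
  Q(3)·log₂(Q(3)/P(3)) = (5/48)·log₂((5/48)/(5/48)) = 0.00000
  Q(4)·log₂(Q(4)/P(4)) = (11/48)·log₂((11/48)/(11/48)) = 0.00000

D_KL(Q||P) = 0.95651 - 0.26782 + 0.00000 + 0.00000 = 0.68869 ≈ 0.6887 bits

These ARE equal here. Q is P with outcomes relabeled (Q(1) = P(2), Q(2) = P(1)) by a relabeling that is its own inverse, so the two sums contain exactly the same terms in a different order. This is a special case — KL divergence is not symmetric in general: D_KL(P||Q) ≠ D_KL(Q||P) for most P, Q.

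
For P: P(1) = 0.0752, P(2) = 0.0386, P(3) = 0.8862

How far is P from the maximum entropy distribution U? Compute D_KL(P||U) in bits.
0.9685 bits

U(i) = 1/3 for all i

D_KL(P||U) = Σ P(x) log₂(P(x) / (1/3))
           = Σ P(x) log₂(P(x)) + log₂(3)
           = log₂(3) - H(P)

H(P) = -Σ P(x) log₂(P(x)):
  -P(1)·log₂(P(1)) = -(0.0752)·log₂(0.0752) = 0.28073
  -P(2)·log₂(P(2)) = -(0.0386)·log₂(0.0386) = 0.18124
  -P(3)·log₂(P(3)) = -(0.8862)·log₂(0.8862) = 0.15446
H(P) = 0.28073 + 0.18124 + 0.15446 = 0.61643 bits

log₂(3) = 1.58496 bits

D_KL(P||U) = 1.58496 - 0.61643 = 0.96853 ≈ 0.9685 bits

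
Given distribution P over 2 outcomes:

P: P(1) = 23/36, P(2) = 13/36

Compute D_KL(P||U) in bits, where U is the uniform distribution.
0.0564 bits

U(i) = 1/2 for all i

D_KL(P||U) = Σ P(x) log₂(P(x) / (1/2))
           = Σ P(x) log₂(P(x)) + log₂(2)
           = log₂(2) - H(P)

H(P) = -Σ P(x) log₂(P(x)):
  -P(1)·log₂(P(1)) = -(23/36)·log₂(23/36) = 0.41295
  -P(2)·log₂(P(2)) = -(13/36)·log₂(13/36) = 0.53065
H(P) = 0.41295 + 0.53065 = 0.94360 bits

log₂(2) = 1.00000 bits

D_KL(P||U) = 1.00000 - 0.94360 = 0.05640 ≈ 0.0564 bits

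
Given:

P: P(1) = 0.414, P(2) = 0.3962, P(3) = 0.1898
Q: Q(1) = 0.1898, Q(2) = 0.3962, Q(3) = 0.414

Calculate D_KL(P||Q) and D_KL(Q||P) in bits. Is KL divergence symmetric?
D_KL(P||Q) = 0.2523 bits, D_KL(Q||P) = 0.2523 bits. The two values coincide for this particular pair, but no — KL divergence is not symmetric in general.

D_KL(P||Q) = Σ P(x) log₂(P(x)/Q(x))

Computing term by term:
  P(1)·log₂(P(1)/Q(1)) = 0.414·log₂(0.414/0.1898) = 0.46581
  P(2)·log₂(P(2)/Q(2)) = 0.3962·log₂(0.3962/0.3962) = 0.00000
  P(3)·log₂(P(3)/Q(3)) = 0.1898·log₂(0.1898/0.414) = -0.21355

D_KL(P||Q) = 0.46581 + 0.00000 - 0.21355 = 0.25226 ≈ 0.2523 bits

D_KL(Q||P) = Σ Q(x) log₂(Q(x)/P(x))

Computing term by term:
  Q(1)·log₂(Q(1)/P(1)) = 0.1898·log₂(0.1898/0.414) = -0.21355
  Q(2)·log₂(Q(2)/P(2)) = 0.3962·log₂(0.3962/0.3962) = 0.00000
  Q(3)·log₂(Q(3)/P(3)) = 0.414·log₂(0.414/0.1898) = 0.46581

D_KL(Q||P) = -0.21355 + 0.00000 + 0.46581 = 0.25226 ≈ 0.2523 bits

These ARE equal here. Q is P with outcomes relabeled (Q(1) = P(3), Q(3) = P(1)) by a relabeling that is its own inverse, so the two sums contain exactly the same terms in a different order. This is a special case — KL divergence is not symmetric in general: D_KL(P||Q) ≠ D_KL(Q||P) for most P, Q.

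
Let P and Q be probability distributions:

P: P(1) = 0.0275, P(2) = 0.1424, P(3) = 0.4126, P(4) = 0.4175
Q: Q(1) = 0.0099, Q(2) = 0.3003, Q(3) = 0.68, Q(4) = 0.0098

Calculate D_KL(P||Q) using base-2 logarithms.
1.8497 bits

D_KL(P||Q) = Σ P(x) log₂(P(x)/Q(x))

Computing term by term:
  P(1)·log₂(P(1)/Q(1)) = 0.0275·log₂(0.0275/0.0099) = 0.04053
  P(2)·log₂(P(2)/Q(2)) = 0.1424·log₂(0.1424/0.3003) = -0.15329
  P(3)·log₂(P(3)/Q(3)) = 0.4126·log₂(0.4126/0.68) = -0.29740
  P(4)·log₂(P(4)/Q(4)) = 0.4175·log₂(0.4175/0.0098) = 2.25987

D_KL(P||Q) = 0.04053 - 0.15329 - 0.29740 + 2.25987 = 1.84971 ≈ 1.8497 bits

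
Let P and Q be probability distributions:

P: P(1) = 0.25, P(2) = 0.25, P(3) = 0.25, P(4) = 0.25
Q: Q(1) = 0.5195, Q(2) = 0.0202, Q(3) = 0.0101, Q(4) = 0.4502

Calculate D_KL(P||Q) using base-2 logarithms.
1.5888 bits

D_KL(P||Q) = Σ P(x) log₂(P(x)/Q(x))

Computing term by term:
  P(1)·log₂(P(1)/Q(1)) = 0.25·log₂(0.25/0.5195) = -0.26380
  P(2)·log₂(P(2)/Q(2)) = 0.25·log₂(0.25/0.0202) = 0.90738
  P(3)·log₂(P(3)/Q(3)) = 0.25·log₂(0.25/0.0101) = 1.15738
  P(4)·log₂(P(4)/Q(4)) = 0.25·log₂(0.25/0.4502) = -0.21216

D_KL(P||Q) = -0.26380 + 0.90738 + 1.15738 - 0.21216 = 1.58880 ≈ 1.5888 bits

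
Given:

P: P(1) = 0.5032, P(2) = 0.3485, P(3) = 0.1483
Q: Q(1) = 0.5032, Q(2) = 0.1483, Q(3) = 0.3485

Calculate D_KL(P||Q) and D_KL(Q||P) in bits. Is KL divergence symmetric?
D_KL(P||Q) = 0.2468 bits, D_KL(Q||P) = 0.2468 bits. The two values coincide for this particular pair, but no — KL divergence is not symmetric in general.

D_KL(P||Q) = Σ P(x) log₂(P(x)/Q(x))

Computing term by term:
  P(1)·log₂(P(1)/Q(1)) = 0.5032·log₂(0.5032/0.5032) = 0.00000
  P(2)·log₂(P(2)/Q(2)) = 0.3485·log₂(0.3485/0.1483) = 0.42958
  P(3)·log₂(P(3)/Q(3)) = 0.1483·log₂(0.1483/0.3485) = -0.18280

D_KL(P||Q) = 0.00000 + 0.42958 - 0.18280 = 0.24678 ≈ 0.2468 bits

D_KL(Q||P) = Σ Q(x) log₂(Q(x)/P(x))

Computing term by term:
  Q(1)·log₂(Q(1)/P(1)) = 0.5032·log₂(0.5032/0.5032) = 0.00000
  Q(2)·log₂(Q(2)/P(2)) = 0.1483·log₂(0.1483/0.3485) = -0.18280
  Q(3)·log₂(Q(3)/P(3)) = 0.3485·log₂(0.3485/0.1483) = 0.42958

D_KL(Q||P) = 0.00000 - 0.18280 + 0.42958 = 0.24678 ≈ 0.2468 bits

These ARE equal here. Q is P with outcomes relabeled (Q(2) = P(3), Q(3) = P(2)) by a relabeling that is its own inverse, so the two sums contain exactly the same terms in a different order. This is a special case — KL divergence is not symmetric in general: D_KL(P||Q) ≠ D_KL(Q||P) for most P, Q.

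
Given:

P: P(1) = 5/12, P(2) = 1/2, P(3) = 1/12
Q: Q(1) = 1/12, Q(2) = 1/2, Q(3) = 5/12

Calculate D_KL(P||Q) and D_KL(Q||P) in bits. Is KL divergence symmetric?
D_KL(P||Q) = 0.7740 bits, D_KL(Q||P) = 0.7740 bits. The two values coincide for this particular pair, but no — KL divergence is not symmetric in general.

D_KL(P||Q) = Σ P(x) log₂(P(x)/Q(x))

Computing term by term:
  P(1)·log₂(P(1)/Q(1)) = (5/12)·log₂((5/12)/(1/12)) = 0.96747
  P(2)·log₂(P(2)/Q(2)) = (1/2)·log₂((1/2)/(1/2)) = 0.00000
  P(3)·log₂(P(3)/Q(3)) = (1/12)·log₂((1/12)/(5/12)) = -0.19349

D_KL(P||Q) = 0.96747 + 0.00000 - 0.19349 = 0.77398 ≈ 0.7740 bits

D_KL(Q||P) = Σ Q(x) log₂(Q(x)/P(x))

Computing term by term:
  Q(1)·log₂(Q(1)/P(1)) = (1/12)·log₂((1/12)/(5/12)) = -0.19349
  Q(2)·log₂(Q(2)/P(2)) = (1/2)·log₂((1/2)/(1/2)) = 0.00000
  Q(3)·log₂(Q(3)/P(3)) = (5/12)·log₂((5/12)/(1/12)) = 0.96747

D_KL(Q||P) = -0.19349 + 0.00000 + 0.96747 = 0.77398 ≈ 0.7740 bits

These ARE equal here. Q is P with outcomes relabeled (Q(1) = P(3), Q(3) = P(1)) by a relabeling that is its own inverse, so the two sums contain exactly the same terms in a different order. This is a special case — KL divergence is not symmetric in general: D_KL(P||Q) ≠ D_KL(Q||P) for most P, Q.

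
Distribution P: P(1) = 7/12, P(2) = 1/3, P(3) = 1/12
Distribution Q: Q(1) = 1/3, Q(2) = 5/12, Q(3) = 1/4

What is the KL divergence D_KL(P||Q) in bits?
0.2316 bits

D_KL(P||Q) = Σ P(x) log₂(P(x)/Q(x))

Computing term by term:
  P(1)·log₂(P(1)/Q(1)) = (7/12)·log₂((7/12)/(1/3)) = 0.47096
  P(2)·log₂(P(2)/Q(2)) = (1/3)·log₂((1/3)/(5/12)) = -0.10731
  P(3)·log₂(P(3)/Q(3)) = (1/12)·log₂((1/12)/(1/4)) = -0.13208

D_KL(P||Q) = 0.47096 - 0.10731 - 0.13208 = 0.23157 ≈ 0.2316 bits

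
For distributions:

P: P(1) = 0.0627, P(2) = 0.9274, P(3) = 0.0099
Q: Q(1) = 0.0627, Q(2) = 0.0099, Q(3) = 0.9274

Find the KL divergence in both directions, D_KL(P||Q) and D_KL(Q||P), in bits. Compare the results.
D_KL(P||Q) = 6.0093 bits, D_KL(Q||P) = 6.0093 bits. The two directions give exactly the same value for this pair.

D_KL(P||Q) = Σ P(x) log₂(P(x)/Q(x))

Computing term by term:
  P(1)·log₂(P(1)/Q(1)) = 0.0627·log₂(0.0627/0.0627) = 0.00000
  P(2)·log₂(P(2)/Q(2)) = 0.9274·log₂(0.9274/0.0099) = 6.07412
  P(3)·log₂(P(3)/Q(3)) = 0.0099·log₂(0.0099/0.9274) = -0.06484

D_KL(P||Q) = 0.00000 + 6.07412 - 0.06484 = 6.00928 ≈ 6.0093 bits

D_KL(Q||P) = Σ Q(x) log₂(Q(x)/P(x))

Computing term by term:
  Q(1)·log₂(Q(1)/P(1)) = 0.0627·log₂(0.0627/0.0627) = 0.00000
  Q(2)·log₂(Q(2)/P(2)) = 0.0099·log₂(0.0099/0.9274) = -0.06484
  Q(3)·log₂(Q(3)/P(3)) = 0.9274·log₂(0.9274/0.0099) = 6.07412

D_KL(Q||P) = 0.00000 - 0.06484 + 6.07412 = 6.00928 ≈ 6.0093 bits

These ARE equal here. Q is P with outcomes relabeled (Q(2) = P(3), Q(3) = P(2)) by a relabeling that is its own inverse, so the two sums contain exactly the same terms in a different order. This is a special case — KL divergence is not symmetric in general: D_KL(P||Q) ≠ D_KL(Q||P) for most P, Q.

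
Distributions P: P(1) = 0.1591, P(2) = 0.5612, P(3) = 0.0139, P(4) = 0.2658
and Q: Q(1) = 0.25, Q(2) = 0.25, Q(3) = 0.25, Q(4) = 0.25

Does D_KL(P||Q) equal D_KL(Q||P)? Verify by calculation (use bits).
D_KL(P||Q) = 0.5165 bits, D_KL(Q||P) = 0.8914 bits. No — D_KL(P||Q) ≠ D_KL(Q||P) for this pair.

D_KL(P||Q) = Σ P(x) log₂(P(x)/Q(x))

Computing term by term:
  P(1)·log₂(P(1)/Q(1)) = 0.1591·log₂(0.1591/0.25) = -0.10373
  P(2)·log₂(P(2)/Q(2)) = 0.5612·log₂(0.5612/0.25) = 0.65469
  P(3)·log₂(P(3)/Q(3)) = 0.0139·log₂(0.0139/0.25) = -0.05795
  P(4)·log₂(P(4)/Q(4)) = 0.2658·log₂(0.2658/0.25) = 0.02350

D_KL(P||Q) = -0.10373 + 0.65469 - 0.05795 + 0.02350 = 0.51651 ≈ 0.5165 bits

D_KL(Q||P) = Σ Q(x) log₂(Q(x)/P(x))

Computing term by term:
  Q(1)·log₂(Q(1)/P(1)) = 0.25·log₂(0.25/0.1591) = 0.16300
  Q(2)·log₂(Q(2)/P(2)) = 0.25·log₂(0.25/0.5612) = -0.29165
  Q(3)·log₂(Q(3)/P(3)) = 0.25·log₂(0.25/0.0139) = 1.04219
  Q(4)·log₂(Q(4)/P(4)) = 0.25·log₂(0.25/0.2658) = -0.02210

D_KL(Q||P) = 0.16300 - 0.29165 + 1.04219 - 0.02210 = 0.89144 ≈ 0.8914 bits

These are NOT equal (difference: 0.3749 bits). KL divergence is asymmetric: D_KL(P||Q) ≠ D_KL(Q||P) in general.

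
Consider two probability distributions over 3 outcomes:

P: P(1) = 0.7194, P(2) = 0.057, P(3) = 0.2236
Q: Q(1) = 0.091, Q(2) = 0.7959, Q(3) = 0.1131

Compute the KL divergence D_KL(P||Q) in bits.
2.1489 bits

D_KL(P||Q) = Σ P(x) log₂(P(x)/Q(x))

Computing term by term:
  P(1)·log₂(P(1)/Q(1)) = 0.7194·log₂(0.7194/0.091) = 2.14587
  P(2)·log₂(P(2)/Q(2)) = 0.057·log₂(0.057/0.7959) = -0.21680
  P(3)·log₂(P(3)/Q(3)) = 0.2236·log₂(0.2236/0.1131) = 0.21987

D_KL(P||Q) = 2.14587 - 0.21680 + 0.21987 = 2.14894 ≈ 2.1489 bits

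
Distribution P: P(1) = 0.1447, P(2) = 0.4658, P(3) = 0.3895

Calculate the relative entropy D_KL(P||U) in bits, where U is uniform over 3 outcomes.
0.1382 bits

U(i) = 1/3 for all i

D_KL(P||U) = Σ P(x) log₂(P(x) / (1/3))
           = Σ P(x) log₂(P(x)) + log₂(3)
           = log₂(3) - H(P)

H(P) = -Σ P(x) log₂(P(x)):
  -P(1)·log₂(P(1)) = -(0.1447)·log₂(0.1447) = 0.40355
  -P(2)·log₂(P(2)) = -(0.4658)·log₂(0.4658) = 0.51341
  -P(3)·log₂(P(3)) = -(0.3895)·log₂(0.3895) = 0.52984
H(P) = 0.40355 + 0.51341 + 0.52984 = 1.44680 bits

log₂(3) = 1.58496 bits

D_KL(P||U) = 1.58496 - 1.44680 = 0.13816 ≈ 0.1382 bits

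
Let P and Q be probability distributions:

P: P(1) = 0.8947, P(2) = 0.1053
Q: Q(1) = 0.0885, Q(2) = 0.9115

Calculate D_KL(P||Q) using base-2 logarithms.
2.6583 bits

D_KL(P||Q) = Σ P(x) log₂(P(x)/Q(x))

Computing term by term:
  P(1)·log₂(P(1)/Q(1)) = 0.8947·log₂(0.8947/0.0885) = 2.98620
  P(2)·log₂(P(2)/Q(2)) = 0.1053·log₂(0.1053/0.9115) = -0.32788

D_KL(P||Q) = 2.98620 - 0.32788 = 2.65832 ≈ 2.6583 bits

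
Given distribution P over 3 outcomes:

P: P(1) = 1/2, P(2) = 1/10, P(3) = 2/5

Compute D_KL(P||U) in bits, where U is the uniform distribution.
0.2240 bits

U(i) = 1/3 for all i

D_KL(P||U) = Σ P(x) log₂(P(x) / (1/3))
           = Σ P(x) log₂(P(x)) + log₂(3)
           = log₂(3) - H(P)

H(P) = -Σ P(x) log₂(P(x)):
  -P(1)·log₂(P(1)) = -(1/2)·log₂(1/2) = 0.50000
  -P(2)·log₂(P(2)) = -(1/10)·log₂(1/10) = 0.33219
  -P(3)·log₂(P(3)) = -(2/5)·log₂(2/5) = 0.52877
H(P) = 0.50000 + 0.33219 + 0.52877 = 1.36096 bits

log₂(3) = 1.58496 bits

D_KL(P||U) = 1.58496 - 1.36096 = 0.22400 ≈ 0.2240 bits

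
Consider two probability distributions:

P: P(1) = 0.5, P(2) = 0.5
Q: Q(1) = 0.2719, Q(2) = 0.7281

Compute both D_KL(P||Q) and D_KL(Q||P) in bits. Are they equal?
D_KL(P||Q) = 0.1683 bits, D_KL(Q||P) = 0.1558 bits. No, they are not equal.

D_KL(P||Q) = Σ P(x) log₂(P(x)/Q(x))

Computing term by term:
  P(1)·log₂(P(1)/Q(1)) = 0.5·log₂(0.5/0.2719) = 0.43943
  P(2)·log₂(P(2)/Q(2)) = 0.5·log₂(0.5/0.7281) = -0.27110

D_KL(P||Q) = 0.43943 - 0.27110 = 0.16833 ≈ 0.1683 bits

D_KL(Q||P) = Σ Q(x) log₂(Q(x)/P(x))

Computing term by term:
  Q(1)·log₂(Q(1)/P(1)) = 0.2719·log₂(0.2719/0.5) = -0.23896
  Q(2)·log₂(Q(2)/P(2)) = 0.7281·log₂(0.7281/0.5) = 0.39478

D_KL(Q||P) = -0.23896 + 0.39478 = 0.15582 ≈ 0.1558 bits

These are NOT equal (difference: 0.0125 bits). KL divergence is asymmetric: D_KL(P||Q) ≠ D_KL(Q||P) in general.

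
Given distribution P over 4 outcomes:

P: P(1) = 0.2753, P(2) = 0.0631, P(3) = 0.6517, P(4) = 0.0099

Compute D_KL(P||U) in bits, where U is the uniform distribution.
0.7677 bits

U(i) = 1/4 for all i

D_KL(P||U) = Σ P(x) log₂(P(x) / (1/4))
           = Σ P(x) log₂(P(x)) + log₂(4)
           = log₂(4) - H(P)

H(P) = -Σ P(x) log₂(P(x)):
  -P(1)·log₂(P(1)) = -(0.2753)·log₂(0.2753) = 0.51231
  -P(2)·log₂(P(2)) = -(0.0631)·log₂(0.0631) = 0.25153
  -P(3)·log₂(P(3)) = -(0.6517)·log₂(0.6517) = 0.40257
  -P(4)·log₂(P(4)) = -(0.0099)·log₂(0.0099) = 0.06592
H(P) = 0.51231 + 0.25153 + 0.40257 + 0.06592 = 1.23233 bits

log₂(4) = 2.00000 bits

D_KL(P||U) = 2.00000 - 1.23233 = 0.76767 ≈ 0.7677 bits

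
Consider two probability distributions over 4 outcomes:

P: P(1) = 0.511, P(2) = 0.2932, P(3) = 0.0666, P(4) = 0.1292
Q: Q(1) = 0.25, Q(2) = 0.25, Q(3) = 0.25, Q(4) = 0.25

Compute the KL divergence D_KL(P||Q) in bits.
0.3443 bits

D_KL(P||Q) = Σ P(x) log₂(P(x)/Q(x))

Computing term by term:
  P(1)·log₂(P(1)/Q(1)) = 0.511·log₂(0.511/0.25) = 0.52704
  P(2)·log₂(P(2)/Q(2)) = 0.2932·log₂(0.2932/0.25) = 0.06742
  P(3)·log₂(P(3)/Q(3)) = 0.0666·log₂(0.0666/0.25) = -0.12710
  P(4)·log₂(P(4)/Q(4)) = 0.1292·log₂(0.1292/0.25) = -0.12304

D_KL(P||Q) = 0.52704 + 0.06742 - 0.12710 - 0.12304 = 0.34432 ≈ 0.3443 bits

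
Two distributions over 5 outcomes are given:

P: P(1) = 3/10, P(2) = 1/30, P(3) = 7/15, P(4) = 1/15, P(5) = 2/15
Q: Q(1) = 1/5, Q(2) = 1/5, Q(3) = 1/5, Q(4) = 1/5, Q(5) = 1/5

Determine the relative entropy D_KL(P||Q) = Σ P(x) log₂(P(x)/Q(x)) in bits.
0.4761 bits

D_KL(P||Q) = Σ P(x) log₂(P(x)/Q(x))

Computing term by term:
  P(1)·log₂(P(1)/Q(1)) = (3/10)·log₂((3/10)/(1/5)) = 0.17549
  P(2)·log₂(P(2)/Q(2)) = (1/30)·log₂((1/30)/(1/5)) = -0.08617
  P(3)·log₂(P(3)/Q(3)) = (7/15)·log₂((7/15)/(1/5)) = 0.57045
  P(4)·log₂(P(4)/Q(4)) = (1/15)·log₂((1/15)/(1/5)) = -0.10566
  P(5)·log₂(P(5)/Q(5)) = (2/15)·log₂((2/15)/(1/5)) = -0.07800

D_KL(P||Q) = 0.17549 - 0.08617 + 0.57045 - 0.10566 - 0.07800 = 0.47611 ≈ 0.4761 bits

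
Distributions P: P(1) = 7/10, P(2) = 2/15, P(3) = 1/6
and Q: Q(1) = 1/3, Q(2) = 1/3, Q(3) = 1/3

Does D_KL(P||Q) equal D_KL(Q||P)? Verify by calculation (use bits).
D_KL(P||Q) = 0.4063 bits, D_KL(Q||P) = 0.4172 bits. No — D_KL(P||Q) ≠ D_KL(Q||P) for this pair.

D_KL(P||Q) = Σ P(x) log₂(P(x)/Q(x))

Computing term by term:
  P(1)·log₂(P(1)/Q(1)) = (7/10)·log₂((7/10)/(1/3)) = 0.74927
  P(2)·log₂(P(2)/Q(2)) = (2/15)·log₂((2/15)/(1/3)) = -0.17626
  P(3)·log₂(P(3)/Q(3)) = (1/6)·log₂((1/6)/(1/3)) = -0.16667

D_KL(P||Q) = 0.74927 - 0.17626 - 0.16667 = 0.40634 ≈ 0.4063 bits

D_KL(Q||P) = Σ Q(x) log₂(Q(x)/P(x))

Computing term by term:
  Q(1)·log₂(Q(1)/P(1)) = (1/3)·log₂((1/3)/(7/10)) = -0.35680
  Q(2)·log₂(Q(2)/P(2)) = (1/3)·log₂((1/3)/(2/15)) = 0.44064
  Q(3)·log₂(Q(3)/P(3)) = (1/3)·log₂((1/3)/(1/6)) = 0.33333

D_KL(Q||P) = -0.35680 + 0.44064 + 0.33333 = 0.41717 ≈ 0.4172 bits

These are NOT equal (difference: 0.0109 bits). KL divergence is asymmetric: D_KL(P||Q) ≠ D_KL(Q||P) in general.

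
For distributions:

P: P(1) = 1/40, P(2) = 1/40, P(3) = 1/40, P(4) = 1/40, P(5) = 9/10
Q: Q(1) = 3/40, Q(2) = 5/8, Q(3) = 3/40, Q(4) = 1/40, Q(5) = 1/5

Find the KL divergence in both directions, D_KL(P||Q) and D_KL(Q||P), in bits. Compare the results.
D_KL(P||Q) = 1.7576 bits, D_KL(Q||P) = 2.7062 bits. D_KL(Q||P) is larger than D_KL(P||Q) by 0.9486 bits; the two directions differ.

D_KL(P||Q) = Σ P(x) log₂(P(x)/Q(x))

Computing term by term:
  P(1)·log₂(P(1)/Q(1)) = (1/40)·log₂((1/40)/(3/40)) = -0.03962
  P(2)·log₂(P(2)/Q(2)) = (1/40)·log₂((1/40)/(5/8)) = -0.11610
  P(3)·log₂(P(3)/Q(3)) = (1/40)·log₂((1/40)/(3/40)) = -0.03962
  P(4)·log₂(P(4)/Q(4)) = (1/40)·log₂((1/40)/(1/40)) = 0.00000
  P(5)·log₂(P(5)/Q(5)) = (9/10)·log₂((9/10)/(1/5)) = 1.95293

D_KL(P||Q) = -0.03962 - 0.11610 - 0.03962 + 0.00000 + 1.95293 = 1.75759 ≈ 1.7576 bits

D_KL(Q||P) = Σ Q(x) log₂(Q(x)/P(x))

Computing term by term:
  Q(1)·log₂(Q(1)/P(1)) = (3/40)·log₂((3/40)/(1/40)) = 0.11887
  Q(2)·log₂(Q(2)/P(2)) = (5/8)·log₂((5/8)/(1/40)) = 2.90241
  Q(3)·log₂(Q(3)/P(3)) = (3/40)·log₂((3/40)/(1/40)) = 0.11887
  Q(4)·log₂(Q(4)/P(4)) = (1/40)·log₂((1/40)/(1/40)) = 0.00000
  Q(5)·log₂(Q(5)/P(5)) = (1/5)·log₂((1/5)/(9/10)) = -0.43399

D_KL(Q||P) = 0.11887 + 2.90241 + 0.11887 + 0.00000 - 0.43399 = 2.70616 ≈ 2.7062 bits

These are NOT equal (difference: 0.9486 bits). KL divergence is asymmetric: D_KL(P||Q) ≠ D_KL(Q||P) in general.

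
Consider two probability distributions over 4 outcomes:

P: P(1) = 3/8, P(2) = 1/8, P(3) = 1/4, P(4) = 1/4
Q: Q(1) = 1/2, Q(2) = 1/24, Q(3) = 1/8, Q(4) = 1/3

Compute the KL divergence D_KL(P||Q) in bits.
0.1887 bits

D_KL(P||Q) = Σ P(x) log₂(P(x)/Q(x))

Computing term by term:
  P(1)·log₂(P(1)/Q(1)) = (3/8)·log₂((3/8)/(1/2)) = -0.15564
  P(2)·log₂(P(2)/Q(2)) = (1/8)·log₂((1/8)/(1/24)) = 0.19812
  P(3)·log₂(P(3)/Q(3)) = (1/4)·log₂((1/4)/(1/8)) = 0.25000
  P(4)·log₂(P(4)/Q(4)) = (1/4)·log₂((1/4)/(1/3)) = -0.10376

D_KL(P||Q) = -0.15564 + 0.19812 + 0.25000 - 0.10376 = 0.18872 ≈ 0.1887 bits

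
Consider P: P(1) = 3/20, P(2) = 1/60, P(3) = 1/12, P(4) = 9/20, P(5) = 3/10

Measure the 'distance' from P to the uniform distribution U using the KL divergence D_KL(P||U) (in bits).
0.4747 bits

U(i) = 1/5 for all i

D_KL(P||U) = Σ P(x) log₂(P(x) / (1/5))
           = Σ P(x) log₂(P(x)) + log₂(5)
           = log₂(5) - H(P)

H(P) = -Σ P(x) log₂(P(x)):
  -P(1)·log₂(P(1)) = -(3/20)·log₂(3/20) = 0.41054
  -P(2)·log₂(P(2)) = -(1/60)·log₂(1/60) = 0.09845
  -P(3)·log₂(P(3)) = -(1/12)·log₂(1/12) = 0.29875
  -P(4)·log₂(P(4)) = -(9/20)·log₂(9/20) = 0.51840
  -P(5)·log₂(P(5)) = -(3/10)·log₂(3/10) = 0.52109
H(P) = 0.41054 + 0.09845 + 0.29875 + 0.51840 + 0.52109 = 1.84723 bits

log₂(5) = 2.32193 bits

D_KL(P||U) = 2.32193 - 1.84723 = 0.47470 ≈ 0.4747 bits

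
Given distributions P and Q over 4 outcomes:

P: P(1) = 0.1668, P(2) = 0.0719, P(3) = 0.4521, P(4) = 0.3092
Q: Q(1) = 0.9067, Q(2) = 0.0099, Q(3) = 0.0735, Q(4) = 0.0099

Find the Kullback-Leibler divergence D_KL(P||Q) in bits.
2.5183 bits

D_KL(P||Q) = Σ P(x) log₂(P(x)/Q(x))

Computing term by term:
  P(1)·log₂(P(1)/Q(1)) = 0.1668·log₂(0.1668/0.9067) = -0.40741
  P(2)·log₂(P(2)/Q(2)) = 0.0719·log₂(0.0719/0.0099) = 0.20567
  P(3)·log₂(P(3)/Q(3)) = 0.4521·log₂(0.4521/0.0735) = 1.18488
  P(4)·log₂(P(4)/Q(4)) = 0.3092·log₂(0.3092/0.0099) = 1.53517

D_KL(P||Q) = -0.40741 + 0.20567 + 1.18488 + 1.53517 = 2.51831 ≈ 2.5183 bits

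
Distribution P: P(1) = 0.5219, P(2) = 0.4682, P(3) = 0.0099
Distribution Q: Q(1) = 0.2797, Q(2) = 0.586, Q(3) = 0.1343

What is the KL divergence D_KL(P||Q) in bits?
0.2808 bits

D_KL(P||Q) = Σ P(x) log₂(P(x)/Q(x))

Computing term by term:
  P(1)·log₂(P(1)/Q(1)) = 0.5219·log₂(0.5219/0.2797) = 0.46965
  P(2)·log₂(P(2)/Q(2)) = 0.4682·log₂(0.4682/0.586) = -0.15159
  P(3)·log₂(P(3)/Q(3)) = 0.0099·log₂(0.0099/0.1343) = -0.03724

D_KL(P||Q) = 0.46965 - 0.15159 - 0.03724 = 0.28082 ≈ 0.2808 bits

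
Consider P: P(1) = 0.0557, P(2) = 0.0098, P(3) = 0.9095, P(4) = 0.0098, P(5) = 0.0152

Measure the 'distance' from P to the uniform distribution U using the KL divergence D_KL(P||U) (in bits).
1.7428 bits

U(i) = 1/5 for all i

D_KL(P||U) = Σ P(x) log₂(P(x) / (1/5))
           = Σ P(x) log₂(P(x)) + log₂(5)
           = log₂(5) - H(P)

H(P) = -Σ P(x) log₂(P(x)):
  -P(1)·log₂(P(1)) = -(0.0557)·log₂(0.0557) = 0.23206
  -P(2)·log₂(P(2)) = -(0.0098)·log₂(0.0098) = 0.06540
  -P(3)·log₂(P(3)) = -(0.9095)·log₂(0.9095) = 0.12447
  -P(4)·log₂(P(4)) = -(0.0098)·log₂(0.0098) = 0.06540
  -P(5)·log₂(P(5)) = -(0.0152)·log₂(0.0152) = 0.09180
H(P) = 0.23206 + 0.06540 + 0.12447 + 0.06540 + 0.09180 = 0.57913 bits

log₂(5) = 2.32193 bits

D_KL(P||U) = 2.32193 - 0.57913 = 1.74280 ≈ 1.7428 bits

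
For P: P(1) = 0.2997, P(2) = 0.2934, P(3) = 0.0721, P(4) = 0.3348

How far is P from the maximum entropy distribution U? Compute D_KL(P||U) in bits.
0.1579 bits

U(i) = 1/4 for all i

D_KL(P||U) = Σ P(x) log₂(P(x) / (1/4))
           = Σ P(x) log₂(P(x)) + log₂(4)
           = log₂(4) - H(P)

H(P) = -Σ P(x) log₂(P(x)):
  -P(1)·log₂(P(1)) = -(0.2997)·log₂(0.2997) = 0.52100
  -P(2)·log₂(P(2)) = -(0.2934)·log₂(0.2934) = 0.51904
  -P(3)·log₂(P(3)) = -(0.0721)·log₂(0.0721) = 0.27354
  -P(4)·log₂(P(4)) = -(0.3348)·log₂(0.3348) = 0.52852
H(P) = 0.52100 + 0.51904 + 0.27354 + 0.52852 = 1.84210 bits

log₂(4) = 2.00000 bits

D_KL(P||U) = 2.00000 - 1.84210 = 0.15790 ≈ 0.1579 bits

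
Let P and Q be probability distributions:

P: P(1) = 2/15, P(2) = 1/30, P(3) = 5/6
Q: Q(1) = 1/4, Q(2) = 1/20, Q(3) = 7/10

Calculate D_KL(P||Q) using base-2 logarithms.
0.0692 bits

D_KL(P||Q) = Σ P(x) log₂(P(x)/Q(x))

Computing term by term:
  P(1)·log₂(P(1)/Q(1)) = (2/15)·log₂((2/15)/(1/4)) = -0.12092
  P(2)·log₂(P(2)/Q(2)) = (1/30)·log₂((1/30)/(1/20)) = -0.01950
  P(3)·log₂(P(3)/Q(3)) = (5/6)·log₂((5/6)/(7/10)) = 0.20962

D_KL(P||Q) = -0.12092 - 0.01950 + 0.20962 = 0.06920 ≈ 0.0692 bits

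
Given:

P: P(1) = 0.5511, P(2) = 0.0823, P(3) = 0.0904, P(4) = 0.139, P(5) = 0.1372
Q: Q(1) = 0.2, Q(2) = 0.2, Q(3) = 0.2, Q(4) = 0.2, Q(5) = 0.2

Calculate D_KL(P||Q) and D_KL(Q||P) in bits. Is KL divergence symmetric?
D_KL(P||Q) = 0.4493 bits, D_KL(Q||P) = 0.4066 bits. No, KL divergence is not symmetric.

D_KL(P||Q) = Σ P(x) log₂(P(x)/Q(x))

Computing term by term:
  P(1)·log₂(P(1)/Q(1)) = 0.5511·log₂(0.5511/0.2) = 0.80588
  P(2)·log₂(P(2)/Q(2)) = 0.0823·log₂(0.0823/0.2) = -0.10543
  P(3)·log₂(P(3)/Q(3)) = 0.0904·log₂(0.0904/0.2) = -0.10356
  P(4)·log₂(P(4)/Q(4)) = 0.139·log₂(0.139/0.2) = -0.07296
  P(5)·log₂(P(5)/Q(5)) = 0.1372·log₂(0.1372/0.2) = -0.07460

D_KL(P||Q) = 0.80588 - 0.10543 - 0.10356 - 0.07296 - 0.07460 = 0.44933 ≈ 0.4493 bits

D_KL(Q||P) = Σ Q(x) log₂(Q(x)/P(x))

Computing term by term:
  Q(1)·log₂(Q(1)/P(1)) = 0.2·log₂(0.2/0.5511) = -0.29246
  Q(2)·log₂(Q(2)/P(2)) = 0.2·log₂(0.2/0.0823) = 0.25621
  Q(3)·log₂(Q(3)/P(3)) = 0.2·log₂(0.2/0.0904) = 0.22912
  Q(4)·log₂(Q(4)/P(4)) = 0.2·log₂(0.2/0.139) = 0.10498
  Q(5)·log₂(Q(5)/P(5)) = 0.2·log₂(0.2/0.1372) = 0.10874

D_KL(Q||P) = -0.29246 + 0.25621 + 0.22912 + 0.10498 + 0.10874 = 0.40659 ≈ 0.4066 bits

These are NOT equal (difference: 0.0427 bits). KL divergence is asymmetric: D_KL(P||Q) ≠ D_KL(Q||P) in general.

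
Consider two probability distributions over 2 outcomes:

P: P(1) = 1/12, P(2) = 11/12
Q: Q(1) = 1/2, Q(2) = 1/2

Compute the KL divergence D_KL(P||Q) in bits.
0.5862 bits

D_KL(P||Q) = Σ P(x) log₂(P(x)/Q(x))

Computing term by term:
  P(1)·log₂(P(1)/Q(1)) = (1/12)·log₂((1/12)/(1/2)) = -0.21541
  P(2)·log₂(P(2)/Q(2)) = (11/12)·log₂((11/12)/(1/2)) = 0.80160

D_KL(P||Q) = -0.21541 + 0.80160 = 0.58619 ≈ 0.5862 bits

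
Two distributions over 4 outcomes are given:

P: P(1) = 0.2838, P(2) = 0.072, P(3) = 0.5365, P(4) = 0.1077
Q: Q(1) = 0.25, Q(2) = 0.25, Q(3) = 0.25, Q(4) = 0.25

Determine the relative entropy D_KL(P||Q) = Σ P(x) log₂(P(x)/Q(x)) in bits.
0.3828 bits

D_KL(P||Q) = Σ P(x) log₂(P(x)/Q(x))

Computing term by term:
  P(1)·log₂(P(1)/Q(1)) = 0.2838·log₂(0.2838/0.25) = 0.05192
  P(2)·log₂(P(2)/Q(2)) = 0.072·log₂(0.072/0.25) = -0.12930
  P(3)·log₂(P(3)/Q(3)) = 0.5365·log₂(0.5365/0.25) = 0.59104
  P(4)·log₂(P(4)/Q(4)) = 0.1077·log₂(0.1077/0.25) = -0.13085

D_KL(P||Q) = 0.05192 - 0.12930 + 0.59104 - 0.13085 = 0.38281 ≈ 0.3828 bits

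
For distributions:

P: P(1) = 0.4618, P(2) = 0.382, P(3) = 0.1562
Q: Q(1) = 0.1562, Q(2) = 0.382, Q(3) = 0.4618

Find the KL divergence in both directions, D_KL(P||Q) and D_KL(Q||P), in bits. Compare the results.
D_KL(P||Q) = 0.4779 bits, D_KL(Q||P) = 0.4779 bits. The two directions give exactly the same value for this pair.

D_KL(P||Q) = Σ P(x) log₂(P(x)/Q(x))

Computing term by term:
  P(1)·log₂(P(1)/Q(1)) = 0.4618·log₂(0.4618/0.1562) = 0.72220
  P(2)·log₂(P(2)/Q(2)) = 0.382·log₂(0.382/0.382) = 0.00000
  P(3)·log₂(P(3)/Q(3)) = 0.1562·log₂(0.1562/0.4618) = -0.24428

D_KL(P||Q) = 0.72220 + 0.00000 - 0.24428 = 0.47792 ≈ 0.4779 bits

D_KL(Q||P) = Σ Q(x) log₂(Q(x)/P(x))

Computing term by term:
  Q(1)·log₂(Q(1)/P(1)) = 0.1562·log₂(0.1562/0.4618) = -0.24428
  Q(2)·log₂(Q(2)/P(2)) = 0.382·log₂(0.382/0.382) = 0.00000
  Q(3)·log₂(Q(3)/P(3)) = 0.4618·log₂(0.4618/0.1562) = 0.72220

D_KL(Q||P) = -0.24428 + 0.00000 + 0.72220 = 0.47792 ≈ 0.4779 bits

These ARE equal here. Q is P with outcomes relabeled (Q(1) = P(3), Q(3) = P(1)) by a relabeling that is its own inverse, so the two sums contain exactly the same terms in a different order. This is a special case — KL divergence is not symmetric in general: D_KL(P||Q) ≠ D_KL(Q||P) for most P, Q.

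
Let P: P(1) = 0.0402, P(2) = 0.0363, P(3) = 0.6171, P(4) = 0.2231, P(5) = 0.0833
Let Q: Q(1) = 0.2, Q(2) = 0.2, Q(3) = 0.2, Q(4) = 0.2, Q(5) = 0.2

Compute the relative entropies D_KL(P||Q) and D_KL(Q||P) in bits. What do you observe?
D_KL(P||Q) = 0.7506 bits, D_KL(Q||P) = 0.8514 bits. The two directions give different values (D_KL(Q||P) exceeds D_KL(P||Q) by 0.1008 bits): KL divergence is asymmetric.

D_KL(P||Q) = Σ P(x) log₂(P(x)/Q(x))

Computing term by term:
  P(1)·log₂(P(1)/Q(1)) = 0.0402·log₂(0.0402/0.2) = -0.09305
  P(2)·log₂(P(2)/Q(2)) = 0.0363·log₂(0.0363/0.2) = -0.08937
  P(3)·log₂(P(3)/Q(3)) = 0.6171·log₂(0.6171/0.2) = 1.00310
  P(4)·log₂(P(4)/Q(4)) = 0.2231·log₂(0.2231/0.2) = 0.03518
  P(5)·log₂(P(5)/Q(5)) = 0.0833·log₂(0.0833/0.2) = -0.10526

D_KL(P||Q) = -0.09305 - 0.08937 + 1.00310 + 0.03518 - 0.10526 = 0.75060 ≈ 0.7506 bits

D_KL(Q||P) = Σ Q(x) log₂(Q(x)/P(x))

Computing term by term:
  Q(1)·log₂(Q(1)/P(1)) = 0.2·log₂(0.2/0.0402) = 0.46295
  Q(2)·log₂(Q(2)/P(2)) = 0.2·log₂(0.2/0.0363) = 0.49239
  Q(3)·log₂(Q(3)/P(3)) = 0.2·log₂(0.2/0.6171) = -0.32510
  Q(4)·log₂(Q(4)/P(4)) = 0.2·log₂(0.2/0.2231) = -0.03154
  Q(5)·log₂(Q(5)/P(5)) = 0.2·log₂(0.2/0.0833) = 0.25272

D_KL(Q||P) = 0.46295 + 0.49239 - 0.32510 - 0.03154 + 0.25272 = 0.85142 ≈ 0.8514 bits

These are NOT equal (difference: 0.1008 bits). KL divergence is asymmetric: D_KL(P||Q) ≠ D_KL(Q||P) in general.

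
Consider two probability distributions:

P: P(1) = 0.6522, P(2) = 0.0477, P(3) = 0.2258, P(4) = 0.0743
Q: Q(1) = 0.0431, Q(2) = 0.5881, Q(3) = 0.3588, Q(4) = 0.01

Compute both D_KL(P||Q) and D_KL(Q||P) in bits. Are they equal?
D_KL(P||Q) = 2.4476 bits, D_KL(Q||P) = 2.1731 bits. No, they are not equal.

D_KL(P||Q) = Σ P(x) log₂(P(x)/Q(x))

Computing term by term:
  P(1)·log₂(P(1)/Q(1)) = 0.6522·log₂(0.6522/0.0431) = 2.55633
  P(2)·log₂(P(2)/Q(2)) = 0.0477·log₂(0.0477/0.5881) = -0.17286
  P(3)·log₂(P(3)/Q(3)) = 0.2258·log₂(0.2258/0.3588) = -0.15086
  P(4)·log₂(P(4)/Q(4)) = 0.0743·log₂(0.0743/0.01) = 0.21498

D_KL(P||Q) = 2.55633 - 0.17286 - 0.15086 + 0.21498 = 2.44759 ≈ 2.4476 bits

D_KL(Q||P) = Σ Q(x) log₂(Q(x)/P(x))

Computing term by term:
  Q(1)·log₂(Q(1)/P(1)) = 0.0431·log₂(0.0431/0.6522) = -0.16893
  Q(2)·log₂(Q(2)/P(2)) = 0.5881·log₂(0.5881/0.0477) = 2.13127
  Q(3)·log₂(Q(3)/P(3)) = 0.3588·log₂(0.3588/0.2258) = 0.23973
  Q(4)·log₂(Q(4)/P(4)) = 0.01·log₂(0.01/0.0743) = -0.02893

D_KL(Q||P) = -0.16893 + 2.13127 + 0.23973 - 0.02893 = 2.17314 ≈ 2.1731 bits

These are NOT equal (difference: 0.2745 bits). KL divergence is asymmetric: D_KL(P||Q) ≠ D_KL(Q||P) in general.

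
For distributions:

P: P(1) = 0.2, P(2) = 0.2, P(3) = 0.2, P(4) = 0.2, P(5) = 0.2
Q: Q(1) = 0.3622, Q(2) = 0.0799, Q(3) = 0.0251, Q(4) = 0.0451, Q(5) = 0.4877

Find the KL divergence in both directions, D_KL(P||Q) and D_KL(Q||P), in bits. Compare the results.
D_KL(P||Q) = 0.8648 bits, D_KL(Q||P) = 0.6597 bits. D_KL(P||Q) is larger than D_KL(Q||P) by 0.2051 bits; the two directions differ.

D_KL(P||Q) = Σ P(x) log₂(P(x)/Q(x))

Computing term by term:
  P(1)·log₂(P(1)/Q(1)) = 0.2·log₂(0.2/0.3622) = -0.17136
  P(2)·log₂(P(2)/Q(2)) = 0.2·log₂(0.2/0.0799) = 0.26475
  P(3)·log₂(P(3)/Q(3)) = 0.2·log₂(0.2/0.0251) = 0.59885
  P(4)·log₂(P(4)/Q(4)) = 0.2·log₂(0.2/0.0451) = 0.42976
  P(5)·log₂(P(5)/Q(5)) = 0.2·log₂(0.2/0.4877) = -0.25720

D_KL(P||Q) = -0.17136 + 0.26475 + 0.59885 + 0.42976 - 0.25720 = 0.86480 ≈ 0.8648 bits

D_KL(Q||P) = Σ Q(x) log₂(Q(x)/P(x))

Computing term by term:
  Q(1)·log₂(Q(1)/P(1)) = 0.3622·log₂(0.3622/0.2) = 0.31033
  Q(2)·log₂(Q(2)/P(2)) = 0.0799·log₂(0.0799/0.2) = -0.10577
  Q(3)·log₂(Q(3)/P(3)) = 0.0251·log₂(0.0251/0.2) = -0.07516
  Q(4)·log₂(Q(4)/P(4)) = 0.0451·log₂(0.0451/0.2) = -0.09691
  Q(5)·log₂(Q(5)/P(5)) = 0.4877·log₂(0.4877/0.2) = 0.62718

D_KL(Q||P) = 0.31033 - 0.10577 - 0.07516 - 0.09691 + 0.62718 = 0.65967 ≈ 0.6597 bits

These are NOT equal (difference: 0.2051 bits). KL divergence is asymmetric: D_KL(P||Q) ≠ D_KL(Q||P) in general.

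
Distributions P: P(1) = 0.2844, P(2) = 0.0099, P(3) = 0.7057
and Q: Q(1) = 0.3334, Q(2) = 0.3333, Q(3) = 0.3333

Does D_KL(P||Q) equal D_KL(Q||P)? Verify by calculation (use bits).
D_KL(P||Q) = 0.6483 bits, D_KL(Q||P) = 1.4067 bits. No — D_KL(P||Q) ≠ D_KL(Q||P) for this pair.

D_KL(P||Q) = Σ P(x) log₂(P(x)/Q(x))

Computing term by term:
  P(1)·log₂(P(1)/Q(1)) = 0.2844·log₂(0.2844/0.3334) = -0.06522
  P(2)·log₂(P(2)/Q(2)) = 0.0099·log₂(0.0099/0.3333) = -0.05023
  P(3)·log₂(P(3)/Q(3)) = 0.7057·log₂(0.7057/0.3333) = 0.76373

D_KL(P||Q) = -0.06522 - 0.05023 + 0.76373 = 0.64828 ≈ 0.6483 bits

D_KL(Q||P) = Σ Q(x) log₂(Q(x)/P(x))

Computing term by term:
  Q(1)·log₂(Q(1)/P(1)) = 0.3334·log₂(0.3334/0.2844) = 0.07646
  Q(2)·log₂(Q(2)/P(2)) = 0.3333·log₂(0.3333/0.0099) = 1.69091
  Q(3)·log₂(Q(3)/P(3)) = 0.3333·log₂(0.3333/0.7057) = -0.36071

D_KL(Q||P) = 0.07646 + 1.69091 - 0.36071 = 1.40666 ≈ 1.4067 bits

These are NOT equal (difference: 0.7584 bits). KL divergence is asymmetric: D_KL(P||Q) ≠ D_KL(Q||P) in general.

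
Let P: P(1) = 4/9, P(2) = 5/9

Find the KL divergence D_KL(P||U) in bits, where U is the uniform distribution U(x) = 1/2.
0.0089 bits

U(i) = 1/2 for all i

D_KL(P||U) = Σ P(x) log₂(P(x) / (1/2))
           = Σ P(x) log₂(P(x)) + log₂(2)
           = log₂(2) - H(P)

H(P) = -Σ P(x) log₂(P(x)):
  -P(1)·log₂(P(1)) = -(4/9)·log₂(4/9) = 0.51997
  -P(2)·log₂(P(2)) = -(5/9)·log₂(5/9) = 0.47111
H(P) = 0.51997 + 0.47111 = 0.99108 bits

log₂(2) = 1.00000 bits

D_KL(P||U) = 1.00000 - 0.99108 = 0.00892 ≈ 0.0089 bits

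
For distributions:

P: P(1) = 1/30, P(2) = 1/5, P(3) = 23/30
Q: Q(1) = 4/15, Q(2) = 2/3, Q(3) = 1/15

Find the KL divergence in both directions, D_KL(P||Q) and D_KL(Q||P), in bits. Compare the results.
D_KL(P||Q) = 2.2540 bits, D_KL(Q||P) = 1.7231 bits. D_KL(P||Q) is larger than D_KL(Q||P) by 0.5309 bits; the two directions differ.

D_KL(P||Q) = Σ P(x) log₂(P(x)/Q(x))

Computing term by term:
  P(1)·log₂(P(1)/Q(1)) = (1/30)·log₂((1/30)/(4/15)) = -0.10000
  P(2)·log₂(P(2)/Q(2)) = (1/5)·log₂((1/5)/(2/3)) = -0.34739
  P(3)·log₂(P(3)/Q(3)) = (23/30)·log₂((23/30)/(1/15)) = 2.70140

D_KL(P||Q) = -0.10000 - 0.34739 + 2.70140 = 2.25401 ≈ 2.2540 bits

D_KL(Q||P) = Σ Q(x) log₂(Q(x)/P(x))

Computing term by term:
  Q(1)·log₂(Q(1)/P(1)) = (4/15)·log₂((4/15)/(1/30)) = 0.80000
  Q(2)·log₂(Q(2)/P(2)) = (2/3)·log₂((2/3)/(1/5)) = 1.15798
  Q(3)·log₂(Q(3)/P(3)) = (1/15)·log₂((1/15)/(23/30)) = -0.23490

D_KL(Q||P) = 0.80000 + 1.15798 - 0.23490 = 1.72308 ≈ 1.7231 bits

These are NOT equal (difference: 0.5309 bits). KL divergence is asymmetric: D_KL(P||Q) ≠ D_KL(Q||P) in general.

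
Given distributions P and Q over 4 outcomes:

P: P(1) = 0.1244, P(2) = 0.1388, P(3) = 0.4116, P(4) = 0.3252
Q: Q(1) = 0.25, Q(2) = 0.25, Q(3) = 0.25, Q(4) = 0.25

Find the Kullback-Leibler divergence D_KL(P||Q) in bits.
0.1764 bits

D_KL(P||Q) = Σ P(x) log₂(P(x)/Q(x))

Computing term by term:
  P(1)·log₂(P(1)/Q(1)) = 0.1244·log₂(0.1244/0.25) = -0.12526
  P(2)·log₂(P(2)/Q(2)) = 0.1388·log₂(0.1388/0.25) = -0.11783
  P(3)·log₂(P(3)/Q(3)) = 0.4116·log₂(0.4116/0.25) = 0.29607
  P(4)·log₂(P(4)/Q(4)) = 0.3252·log₂(0.3252/0.25) = 0.12338

D_KL(P||Q) = -0.12526 - 0.11783 + 0.29607 + 0.12338 = 0.17636 ≈ 0.1764 bits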